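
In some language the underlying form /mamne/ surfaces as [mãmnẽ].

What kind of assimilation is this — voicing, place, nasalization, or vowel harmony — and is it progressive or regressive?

/a/→[ã] /e/→[ẽ].
Each target copies a feature from the preceding segment, so the direction is progressive.

nasalization, progressive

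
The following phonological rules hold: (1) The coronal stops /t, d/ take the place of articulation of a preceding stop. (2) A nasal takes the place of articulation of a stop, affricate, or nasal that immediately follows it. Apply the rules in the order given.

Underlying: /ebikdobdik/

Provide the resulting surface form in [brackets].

Rule 1: /d/ after /k/ (velar) → [g]
Rule 1: /d/ after /b/ (labial) → [b]
After rule 1: ebikgobbik
Rule 2: no segment meets the rule's conditions; no change.

[ebikgobbik]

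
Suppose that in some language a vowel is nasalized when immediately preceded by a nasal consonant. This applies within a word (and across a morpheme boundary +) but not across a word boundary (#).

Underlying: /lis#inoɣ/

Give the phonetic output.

/o/ after nasal /n/ → [õ]

[lis#inõɣ]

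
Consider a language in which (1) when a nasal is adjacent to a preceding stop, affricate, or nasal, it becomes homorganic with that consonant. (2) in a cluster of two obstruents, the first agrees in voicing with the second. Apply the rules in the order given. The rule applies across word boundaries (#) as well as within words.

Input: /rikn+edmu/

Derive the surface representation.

Rule 1: /n/ after /k/ (velar) → [ŋ]
Rule 1: /m/ after /d/ (alveolar) → [n]
After rule 1: rikŋ+ednu
Rule 2: no segment meets the rule's conditions; no change.

[rikŋ+ednu]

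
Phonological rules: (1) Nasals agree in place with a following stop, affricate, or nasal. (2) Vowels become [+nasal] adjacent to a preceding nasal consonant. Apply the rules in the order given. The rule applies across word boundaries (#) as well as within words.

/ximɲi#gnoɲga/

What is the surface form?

[xiɲɲĩ#gnõŋga]

Rule 1: /m/ before /ɲ/ (palatal) → [ɲ]
Rule 1: /ɲ/ before /g/ (velar) → [ŋ]
After rule 1: xiɲɲi#gnoŋga
Rule 2: /i/ after nasal /ɲ/ → [ĩ]
Rule 2: /o/ after nasal /n/ → [õ]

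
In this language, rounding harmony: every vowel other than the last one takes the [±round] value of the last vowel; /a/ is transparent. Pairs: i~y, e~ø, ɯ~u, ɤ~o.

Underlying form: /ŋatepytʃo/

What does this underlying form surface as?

/e/ harmonizes with /o/ ([+round]) → [ø]

[ŋatøpytʃo]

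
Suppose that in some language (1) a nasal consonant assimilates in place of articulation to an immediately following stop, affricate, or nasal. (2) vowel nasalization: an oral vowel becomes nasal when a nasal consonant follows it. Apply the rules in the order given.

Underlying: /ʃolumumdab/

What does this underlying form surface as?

Rule 1: /m/ before /d/ (alveolar) → [n]
After rule 1: ʃolumundab
Rule 2: /u/ before nasal /m/ → [ũ]
Rule 2: /u/ before nasal /n/ → [ũ]

[ʃolũmũndab]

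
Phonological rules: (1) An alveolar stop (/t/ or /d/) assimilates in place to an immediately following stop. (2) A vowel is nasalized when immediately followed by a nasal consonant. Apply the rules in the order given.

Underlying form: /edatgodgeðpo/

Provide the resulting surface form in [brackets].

Rule 1: /t/ before /g/ (velar) → [k]
Rule 1: /d/ before /g/ (velar) → [g]
After rule 1: edakgoggeðpo
Rule 2: no segment meets the rule's conditions; no change.

[edakgoggeðpo]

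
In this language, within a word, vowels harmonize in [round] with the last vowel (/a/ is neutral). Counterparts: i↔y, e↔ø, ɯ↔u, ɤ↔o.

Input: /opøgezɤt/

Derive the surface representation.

/o/ harmonizes with /ɤ/ ([-round]) → [ɤ]
/ø/ harmonizes with /ɤ/ ([-round]) → [e]

[ɤpegezɤt]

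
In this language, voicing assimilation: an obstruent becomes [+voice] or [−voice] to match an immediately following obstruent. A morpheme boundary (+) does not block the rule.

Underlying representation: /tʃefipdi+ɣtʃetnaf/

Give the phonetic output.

[tʃefibdi+xtʃetnaf]

/p/ before /d/ (voiced) → [b]
/ɣ/ before /tʃ/ (voiceless) → [x]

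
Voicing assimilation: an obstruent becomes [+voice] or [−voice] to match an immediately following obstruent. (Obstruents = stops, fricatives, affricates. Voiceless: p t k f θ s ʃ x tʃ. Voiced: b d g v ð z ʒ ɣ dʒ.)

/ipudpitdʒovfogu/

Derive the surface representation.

/d/ before /p/ (voiceless) → [t]
/t/ before /dʒ/ (voiced) → [d]
/v/ before /f/ (voiceless) → [f]

[iputpiddʒoffogu]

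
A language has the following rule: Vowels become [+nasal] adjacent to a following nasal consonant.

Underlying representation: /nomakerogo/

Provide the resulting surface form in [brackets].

/o/ before nasal /m/ → [õ]

[nõmakerogo]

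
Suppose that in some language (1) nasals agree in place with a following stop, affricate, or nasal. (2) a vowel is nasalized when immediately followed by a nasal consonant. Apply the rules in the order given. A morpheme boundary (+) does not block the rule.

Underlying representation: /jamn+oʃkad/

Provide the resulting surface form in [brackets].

[jãnn+oʃkad]

Rule 1: /m/ before /n/ (alveolar) → [n]
After rule 1: jann+oʃkad
Rule 2: /a/ before nasal /n/ → [ã]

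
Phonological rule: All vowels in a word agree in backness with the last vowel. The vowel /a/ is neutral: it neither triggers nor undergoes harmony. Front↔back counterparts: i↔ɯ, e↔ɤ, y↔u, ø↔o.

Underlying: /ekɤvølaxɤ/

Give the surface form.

/e/ harmonizes with /ɤ/ ([+back]) → [ɤ]
/ø/ harmonizes with /ɤ/ ([+back]) → [o]

[ɤkɤvolaxɤ]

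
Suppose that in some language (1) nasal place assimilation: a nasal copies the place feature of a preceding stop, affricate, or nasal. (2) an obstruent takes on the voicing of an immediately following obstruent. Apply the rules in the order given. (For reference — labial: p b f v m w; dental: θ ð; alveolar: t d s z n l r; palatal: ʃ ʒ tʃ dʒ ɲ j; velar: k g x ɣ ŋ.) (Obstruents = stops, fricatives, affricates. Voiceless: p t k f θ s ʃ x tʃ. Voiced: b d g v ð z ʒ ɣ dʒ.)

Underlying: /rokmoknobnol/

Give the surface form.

Rule 1: /m/ after /k/ (velar) → [ŋ]
Rule 1: /n/ after /k/ (velar) → [ŋ]
Rule 1: /n/ after /b/ (labial) → [m]
After rule 1: rokŋokŋobmol
Rule 2: no segment meets the rule's conditions; no change.

[rokŋokŋobmol]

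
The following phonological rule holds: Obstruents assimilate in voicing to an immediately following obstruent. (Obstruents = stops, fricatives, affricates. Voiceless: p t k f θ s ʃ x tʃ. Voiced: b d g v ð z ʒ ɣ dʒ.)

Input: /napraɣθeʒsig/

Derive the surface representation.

/ɣ/ before /θ/ (voiceless) → [x]
/ʒ/ before /s/ (voiceless) → [ʃ]

[napraxθeʃsig]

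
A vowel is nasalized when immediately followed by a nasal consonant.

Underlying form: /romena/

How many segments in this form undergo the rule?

2

/o/ before nasal /m/ → [õ]
/e/ before nasal /n/ → [ẽ]
2 segments change.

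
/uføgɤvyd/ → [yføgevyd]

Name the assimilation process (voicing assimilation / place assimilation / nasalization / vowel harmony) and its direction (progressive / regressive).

/u/→[y] /ɤ/→[e].
Vowels agree with the last vowel, so the harmony is regressive.

vowel harmony, regressive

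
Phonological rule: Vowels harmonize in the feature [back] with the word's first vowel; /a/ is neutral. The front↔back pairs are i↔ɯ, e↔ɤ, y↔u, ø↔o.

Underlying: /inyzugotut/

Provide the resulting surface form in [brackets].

[inyzygøtyt]

/u/ harmonizes with /i/ ([-back]) → [y]
/o/ harmonizes with /i/ ([-back]) → [ø]
/u/ harmonizes with /i/ ([-back]) → [y]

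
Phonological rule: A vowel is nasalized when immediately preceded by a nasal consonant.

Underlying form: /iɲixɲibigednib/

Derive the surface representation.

[iɲĩxɲĩbigednĩb]

/i/ after nasal /ɲ/ → [ĩ]
/i/ after nasal /ɲ/ → [ĩ]
/i/ after nasal /n/ → [ĩ]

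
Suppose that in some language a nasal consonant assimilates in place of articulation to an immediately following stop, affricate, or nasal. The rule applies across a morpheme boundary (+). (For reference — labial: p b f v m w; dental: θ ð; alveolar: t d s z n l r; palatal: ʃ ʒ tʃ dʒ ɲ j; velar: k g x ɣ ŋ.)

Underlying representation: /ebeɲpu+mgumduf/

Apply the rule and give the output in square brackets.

[ebempu+ŋgunduf]

/ɲ/ before /p/ (labial) → [m]
/m/ before /g/ (velar) → [ŋ]
/m/ before /d/ (alveolar) → [n]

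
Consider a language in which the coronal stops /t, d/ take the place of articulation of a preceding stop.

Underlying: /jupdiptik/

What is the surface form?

/d/ after /p/ (labial) → [b]
/t/ after /p/ (labial) → [p]

[jupbippik]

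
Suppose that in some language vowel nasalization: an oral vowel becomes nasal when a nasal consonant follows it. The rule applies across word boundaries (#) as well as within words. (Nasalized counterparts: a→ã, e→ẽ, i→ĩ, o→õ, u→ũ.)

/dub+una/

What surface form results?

[dub+ũna]

/u/ before nasal /n/ → [ũ]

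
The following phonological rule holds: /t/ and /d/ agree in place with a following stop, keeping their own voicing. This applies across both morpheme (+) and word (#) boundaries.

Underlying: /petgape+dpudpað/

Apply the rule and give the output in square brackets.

[pekgape+bpubpað]

/t/ before /g/ (velar) → [k]
/d/ before /p/ (labial) → [b]
/d/ before /p/ (labial) → [b]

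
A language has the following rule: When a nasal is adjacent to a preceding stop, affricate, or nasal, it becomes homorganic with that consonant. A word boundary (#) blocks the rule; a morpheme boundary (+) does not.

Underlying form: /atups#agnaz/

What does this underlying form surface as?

[atups#agŋaz]

/n/ after /g/ (velar) → [ŋ]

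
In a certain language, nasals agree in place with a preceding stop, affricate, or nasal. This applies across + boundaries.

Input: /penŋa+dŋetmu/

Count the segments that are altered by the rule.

3

/ŋ/ after /n/ (alveolar) → [n]
/ŋ/ after /d/ (alveolar) → [n]
/m/ after /t/ (alveolar) → [n]
3 segments change.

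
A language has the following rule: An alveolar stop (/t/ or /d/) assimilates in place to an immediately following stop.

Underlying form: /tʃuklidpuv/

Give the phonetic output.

/d/ before /p/ (labial) → [b]

[tʃuklibpuv]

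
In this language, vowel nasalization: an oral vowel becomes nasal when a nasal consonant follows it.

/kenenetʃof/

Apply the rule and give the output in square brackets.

/e/ before nasal /n/ → [ẽ]
/e/ before nasal /n/ → [ẽ]

[kẽnẽnetʃof]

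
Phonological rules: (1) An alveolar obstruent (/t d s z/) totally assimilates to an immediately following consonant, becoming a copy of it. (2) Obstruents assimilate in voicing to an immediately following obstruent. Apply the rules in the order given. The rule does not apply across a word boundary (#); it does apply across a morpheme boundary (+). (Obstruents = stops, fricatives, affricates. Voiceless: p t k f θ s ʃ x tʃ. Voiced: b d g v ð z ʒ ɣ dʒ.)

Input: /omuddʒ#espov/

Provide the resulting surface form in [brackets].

Rule 1: /d/ before /dʒ/ → [dʒ] (total assimilation)
Rule 1: /s/ before /p/ → [p] (total assimilation)
After rule 1: omudʒdʒ#eppov
Rule 2: no segment meets the rule's conditions; no change.

[omudʒdʒ#eppov]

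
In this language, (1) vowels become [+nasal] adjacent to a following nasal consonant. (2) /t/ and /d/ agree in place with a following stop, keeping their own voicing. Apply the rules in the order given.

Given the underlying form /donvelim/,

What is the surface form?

[dõnvelĩm]

Rule 1: /o/ before nasal /n/ → [õ]
Rule 1: /i/ before nasal /m/ → [ĩ]
After rule 1: dõnvelĩm
Rule 2: no segment meets the rule's conditions; no change.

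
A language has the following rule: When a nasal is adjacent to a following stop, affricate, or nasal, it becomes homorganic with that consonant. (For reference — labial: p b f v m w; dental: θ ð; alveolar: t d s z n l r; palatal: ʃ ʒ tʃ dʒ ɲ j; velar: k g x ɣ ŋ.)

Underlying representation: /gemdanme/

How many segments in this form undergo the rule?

2

/m/ before /d/ (alveolar) → [n]
/n/ before /m/ (labial) → [m]
2 segments change.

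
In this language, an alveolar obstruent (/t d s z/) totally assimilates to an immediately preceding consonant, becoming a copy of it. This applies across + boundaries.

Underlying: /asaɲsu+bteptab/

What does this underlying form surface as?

/s/ after /ɲ/ → [ɲ] (total assimilation)
/t/ after /b/ → [b] (total assimilation)
/t/ after /p/ → [p] (total assimilation)

[asaɲɲu+bbeppab]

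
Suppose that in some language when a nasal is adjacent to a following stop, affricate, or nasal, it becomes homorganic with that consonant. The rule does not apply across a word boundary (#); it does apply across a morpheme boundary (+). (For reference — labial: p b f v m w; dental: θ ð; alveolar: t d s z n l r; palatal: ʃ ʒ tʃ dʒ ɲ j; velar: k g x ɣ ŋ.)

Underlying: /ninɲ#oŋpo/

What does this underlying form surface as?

[niɲɲ#ompo]

/n/ before /ɲ/ (palatal) → [ɲ]
/ŋ/ before /p/ (labial) → [m]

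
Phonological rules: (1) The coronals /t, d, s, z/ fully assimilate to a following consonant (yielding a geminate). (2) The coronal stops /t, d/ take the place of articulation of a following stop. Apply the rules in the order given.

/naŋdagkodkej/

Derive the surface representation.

Rule 1: /d/ before /k/ → [k] (total assimilation)
After rule 1: naŋdagkokkej
Rule 2: no segment meets the rule's conditions; no change.

[naŋdagkokkej]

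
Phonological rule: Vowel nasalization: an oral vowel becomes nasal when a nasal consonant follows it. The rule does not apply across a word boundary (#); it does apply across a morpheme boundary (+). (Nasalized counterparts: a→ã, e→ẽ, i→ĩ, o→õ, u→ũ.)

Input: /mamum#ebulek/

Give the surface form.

/a/ before nasal /m/ → [ã]
/u/ before nasal /m/ → [ũ]

[mãmũm#ebulek]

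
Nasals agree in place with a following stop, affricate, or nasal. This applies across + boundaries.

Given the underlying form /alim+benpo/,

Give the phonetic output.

/n/ before /p/ (labial) → [m]

[alim+bempo]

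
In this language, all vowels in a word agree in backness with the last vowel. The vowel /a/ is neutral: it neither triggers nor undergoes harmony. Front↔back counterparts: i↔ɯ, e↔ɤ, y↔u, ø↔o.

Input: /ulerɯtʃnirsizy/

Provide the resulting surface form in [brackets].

[yleritʃnirsizy]

/u/ harmonizes with /y/ ([-back]) → [y]
/ɯ/ harmonizes with /y/ ([-back]) → [i]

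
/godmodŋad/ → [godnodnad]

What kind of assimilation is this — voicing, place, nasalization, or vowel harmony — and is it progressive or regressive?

/m/→[n] /ŋ/→[n].
Each target copies a feature from the preceding segment, so the direction is progressive.

place assimilation, progressive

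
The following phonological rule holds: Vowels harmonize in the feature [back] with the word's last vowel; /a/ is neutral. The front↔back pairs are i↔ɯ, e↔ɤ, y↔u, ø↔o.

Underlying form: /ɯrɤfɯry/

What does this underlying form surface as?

/ɯ/ harmonizes with /y/ ([-back]) → [i]
/ɤ/ harmonizes with /y/ ([-back]) → [e]
/ɯ/ harmonizes with /y/ ([-back]) → [i]

[irefiry]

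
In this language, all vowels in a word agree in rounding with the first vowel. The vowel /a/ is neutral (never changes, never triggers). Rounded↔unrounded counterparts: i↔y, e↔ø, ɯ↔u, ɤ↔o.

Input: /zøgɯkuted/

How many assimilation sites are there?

/ɯ/ harmonizes with /ø/ ([+round]) → [u]
/e/ harmonizes with /ø/ ([+round]) → [ø]
2 segments change.

2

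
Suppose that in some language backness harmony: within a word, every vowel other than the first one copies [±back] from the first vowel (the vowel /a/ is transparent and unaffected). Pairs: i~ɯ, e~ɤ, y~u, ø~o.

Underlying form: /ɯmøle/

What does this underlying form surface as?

/ø/ harmonizes with /ɯ/ ([+back]) → [o]
/e/ harmonizes with /ɯ/ ([+back]) → [ɤ]

[ɯmolɤ]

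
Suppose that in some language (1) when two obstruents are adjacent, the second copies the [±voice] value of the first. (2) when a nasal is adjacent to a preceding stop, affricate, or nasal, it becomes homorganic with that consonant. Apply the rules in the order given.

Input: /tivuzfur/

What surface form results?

[tivuzvur]

Rule 1: /f/ after /z/ (voiced) → [v]
After rule 1: tivuzvur
Rule 2: no segment meets the rule's conditions; no change.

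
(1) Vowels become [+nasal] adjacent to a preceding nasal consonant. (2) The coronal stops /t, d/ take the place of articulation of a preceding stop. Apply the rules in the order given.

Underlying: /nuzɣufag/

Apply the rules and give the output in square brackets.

[nũzɣufag]

Rule 1: /u/ after nasal /n/ → [ũ]
After rule 1: nũzɣufag
Rule 2: no segment meets the rule's conditions; no change.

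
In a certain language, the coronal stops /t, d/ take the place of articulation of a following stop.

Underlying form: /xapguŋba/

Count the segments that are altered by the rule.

No segment meets the rule's conditions.

0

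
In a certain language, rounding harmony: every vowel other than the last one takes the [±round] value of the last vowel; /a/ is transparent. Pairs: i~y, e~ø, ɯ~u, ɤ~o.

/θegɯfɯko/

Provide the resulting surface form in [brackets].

/e/ harmonizes with /o/ ([+round]) → [ø]
/ɯ/ harmonizes with /o/ ([+round]) → [u]
/ɯ/ harmonizes with /o/ ([+round]) → [u]

[θøgufuko]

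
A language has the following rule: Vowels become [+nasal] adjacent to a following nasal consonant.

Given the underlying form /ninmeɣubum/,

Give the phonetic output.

[nĩnmeɣubũm]

/i/ before nasal /n/ → [ĩ]
/u/ before nasal /m/ → [ũ]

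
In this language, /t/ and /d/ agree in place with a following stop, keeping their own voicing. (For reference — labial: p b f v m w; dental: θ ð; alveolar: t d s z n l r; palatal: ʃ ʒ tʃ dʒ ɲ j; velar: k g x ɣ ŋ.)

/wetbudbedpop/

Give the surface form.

/t/ before /b/ (labial) → [p]
/d/ before /b/ (labial) → [b]
/d/ before /p/ (labial) → [b]

[wepbubbebpop]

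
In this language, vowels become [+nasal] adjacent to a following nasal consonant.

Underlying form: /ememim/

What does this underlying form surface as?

/e/ before nasal /m/ → [ẽ]
/e/ before nasal /m/ → [ẽ]
/i/ before nasal /m/ → [ĩ]

[ẽmẽmĩm]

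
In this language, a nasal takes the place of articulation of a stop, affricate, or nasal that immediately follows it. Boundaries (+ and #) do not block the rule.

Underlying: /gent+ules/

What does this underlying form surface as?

no segment meets the rule's conditions; no change.

[gent+ules]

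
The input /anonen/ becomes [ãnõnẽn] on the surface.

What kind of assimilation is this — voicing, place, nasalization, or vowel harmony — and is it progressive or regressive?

/a/→[ã] /o/→[õ] /e/→[ẽ].
Each target copies a feature from the following segment, so the direction is regressive.

nasalization, regressive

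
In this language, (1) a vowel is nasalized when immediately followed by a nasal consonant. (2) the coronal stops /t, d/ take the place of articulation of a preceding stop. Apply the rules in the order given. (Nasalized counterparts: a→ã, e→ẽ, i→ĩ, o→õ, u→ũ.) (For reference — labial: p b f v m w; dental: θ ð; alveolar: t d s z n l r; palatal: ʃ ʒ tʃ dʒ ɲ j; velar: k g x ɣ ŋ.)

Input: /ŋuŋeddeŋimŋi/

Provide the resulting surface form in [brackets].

Rule 1: /u/ before nasal /ŋ/ → [ũ]
Rule 1: /e/ before nasal /ŋ/ → [ẽ]
Rule 1: /i/ before nasal /m/ → [ĩ]
After rule 1: ŋũŋeddẽŋĩmŋi
Rule 2: no segment meets the rule's conditions; no change.

[ŋũŋeddẽŋĩmŋi]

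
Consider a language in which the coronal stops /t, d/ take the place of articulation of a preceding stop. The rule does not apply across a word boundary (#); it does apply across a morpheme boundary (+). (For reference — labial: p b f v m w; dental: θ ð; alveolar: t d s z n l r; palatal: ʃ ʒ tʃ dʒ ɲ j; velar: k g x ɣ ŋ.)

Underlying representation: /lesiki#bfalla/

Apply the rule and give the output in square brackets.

[lesiki#bfalla]

no segment meets the rule's conditions; no change.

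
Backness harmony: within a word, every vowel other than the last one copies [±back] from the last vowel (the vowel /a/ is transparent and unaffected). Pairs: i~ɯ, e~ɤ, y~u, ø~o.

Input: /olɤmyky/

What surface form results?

[ølemyky]

/o/ harmonizes with /y/ ([-back]) → [ø]
/ɤ/ harmonizes with /y/ ([-back]) → [e]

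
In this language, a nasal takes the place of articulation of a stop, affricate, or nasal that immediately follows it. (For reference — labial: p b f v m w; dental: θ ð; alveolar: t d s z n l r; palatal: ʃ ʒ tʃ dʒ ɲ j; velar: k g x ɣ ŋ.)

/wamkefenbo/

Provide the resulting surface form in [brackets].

/m/ before /k/ (velar) → [ŋ]
/n/ before /b/ (labial) → [m]

[waŋkefembo]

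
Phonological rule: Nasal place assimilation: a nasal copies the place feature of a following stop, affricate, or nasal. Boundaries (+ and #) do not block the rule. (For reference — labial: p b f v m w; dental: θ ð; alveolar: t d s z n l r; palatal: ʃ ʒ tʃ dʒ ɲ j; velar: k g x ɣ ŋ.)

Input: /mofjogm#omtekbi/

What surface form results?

/m/ before /t/ (alveolar) → [n]

[mofjogm#ontekbi]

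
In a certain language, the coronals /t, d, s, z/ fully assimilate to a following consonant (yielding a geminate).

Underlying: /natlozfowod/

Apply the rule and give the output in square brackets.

/t/ before /l/ → [l] (total assimilation)
/z/ before /f/ → [f] (total assimilation)

[nalloffowod]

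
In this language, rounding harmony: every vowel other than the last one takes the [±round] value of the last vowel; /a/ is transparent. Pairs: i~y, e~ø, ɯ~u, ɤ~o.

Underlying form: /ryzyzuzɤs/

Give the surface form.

[rizizɯzɤs]

/y/ harmonizes with /ɤ/ ([-round]) → [i]
/y/ harmonizes with /ɤ/ ([-round]) → [i]
/u/ harmonizes with /ɤ/ ([-round]) → [ɯ]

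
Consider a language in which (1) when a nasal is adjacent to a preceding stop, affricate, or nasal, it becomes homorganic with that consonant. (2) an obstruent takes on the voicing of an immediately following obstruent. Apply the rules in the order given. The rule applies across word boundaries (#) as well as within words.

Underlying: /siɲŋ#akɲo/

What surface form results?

[siɲɲ#akŋo]

Rule 1: /ŋ/ after /ɲ/ (palatal) → [ɲ]
Rule 1: /ɲ/ after /k/ (velar) → [ŋ]
After rule 1: siɲɲ#akŋo
Rule 2: no segment meets the rule's conditions; no change.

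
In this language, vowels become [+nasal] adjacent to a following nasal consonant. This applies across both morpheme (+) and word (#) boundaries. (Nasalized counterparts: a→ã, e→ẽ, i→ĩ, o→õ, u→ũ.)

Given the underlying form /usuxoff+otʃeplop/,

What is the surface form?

no segment meets the rule's conditions; no change.

[usuxoff+otʃeplop]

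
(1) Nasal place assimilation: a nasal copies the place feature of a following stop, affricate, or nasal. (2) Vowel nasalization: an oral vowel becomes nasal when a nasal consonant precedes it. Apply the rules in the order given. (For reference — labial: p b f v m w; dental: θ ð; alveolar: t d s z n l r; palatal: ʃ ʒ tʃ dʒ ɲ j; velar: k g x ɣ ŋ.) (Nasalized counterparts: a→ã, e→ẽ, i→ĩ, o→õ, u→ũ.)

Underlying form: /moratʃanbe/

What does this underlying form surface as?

[mõratʃambe]

Rule 1: /n/ before /b/ (labial) → [m]
After rule 1: moratʃambe
Rule 2: /o/ after nasal /m/ → [õ]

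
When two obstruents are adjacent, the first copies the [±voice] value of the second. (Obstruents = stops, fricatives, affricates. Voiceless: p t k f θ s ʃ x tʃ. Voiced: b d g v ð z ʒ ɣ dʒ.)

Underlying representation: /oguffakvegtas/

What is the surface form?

/k/ before /v/ (voiced) → [g]
/g/ before /t/ (voiceless) → [k]

[oguffagvektas]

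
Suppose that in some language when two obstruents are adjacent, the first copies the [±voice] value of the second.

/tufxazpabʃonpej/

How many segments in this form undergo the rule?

2

/z/ before /p/ (voiceless) → [s]
/b/ before /ʃ/ (voiceless) → [p]
2 segments change.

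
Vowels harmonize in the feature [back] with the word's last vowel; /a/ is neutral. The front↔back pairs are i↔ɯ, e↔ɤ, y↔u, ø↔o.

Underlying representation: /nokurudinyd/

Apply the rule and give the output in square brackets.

[nøkyrydinyd]

/o/ harmonizes with /y/ ([-back]) → [ø]
/u/ harmonizes with /y/ ([-back]) → [y]
/u/ harmonizes with /y/ ([-back]) → [y]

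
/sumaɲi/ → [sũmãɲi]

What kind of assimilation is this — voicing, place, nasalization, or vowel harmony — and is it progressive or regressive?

/u/→[ũ] /a/→[ã].
Each target copies a feature from the following segment, so the direction is regressive.

nasalization, regressive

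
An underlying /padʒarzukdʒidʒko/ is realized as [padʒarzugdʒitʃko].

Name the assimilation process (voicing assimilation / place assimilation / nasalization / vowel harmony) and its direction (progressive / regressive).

/k/→[g] /dʒ/→[tʃ].
Each target copies a feature from the following segment, so the direction is regressive.

voicing assimilation, regressive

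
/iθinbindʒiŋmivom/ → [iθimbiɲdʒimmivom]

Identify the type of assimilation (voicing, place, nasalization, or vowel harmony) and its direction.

/n/→[m] /n/→[ɲ] /ŋ/→[m].
Each target copies a feature from the following segment, so the direction is regressive.

place assimilation, regressive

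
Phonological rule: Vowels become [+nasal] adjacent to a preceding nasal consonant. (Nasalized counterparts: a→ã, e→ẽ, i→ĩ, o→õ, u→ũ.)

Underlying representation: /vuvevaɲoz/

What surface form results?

[vuvevaɲõz]

/o/ after nasal /ɲ/ → [õ]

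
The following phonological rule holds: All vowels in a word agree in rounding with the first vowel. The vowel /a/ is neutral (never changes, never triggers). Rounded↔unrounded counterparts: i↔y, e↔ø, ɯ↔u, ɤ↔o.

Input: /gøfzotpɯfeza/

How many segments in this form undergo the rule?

/ɯ/ harmonizes with /ø/ ([+round]) → [u]
/e/ harmonizes with /ø/ ([+round]) → [ø]
2 segments change.

2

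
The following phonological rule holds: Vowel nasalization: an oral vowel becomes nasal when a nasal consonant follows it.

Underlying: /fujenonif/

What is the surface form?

[fujẽnõnif]

/e/ before nasal /n/ → [ẽ]
/o/ before nasal /n/ → [õ]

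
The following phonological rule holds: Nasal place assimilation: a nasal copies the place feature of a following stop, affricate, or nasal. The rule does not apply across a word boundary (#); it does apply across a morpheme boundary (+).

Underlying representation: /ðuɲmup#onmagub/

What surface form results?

/ɲ/ before /m/ (labial) → [m]
/n/ before /m/ (labial) → [m]

[ðummup#ommagub]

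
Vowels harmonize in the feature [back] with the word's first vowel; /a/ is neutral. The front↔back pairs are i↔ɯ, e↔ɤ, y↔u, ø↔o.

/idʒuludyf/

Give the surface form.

/u/ harmonizes with /i/ ([-back]) → [y]
/u/ harmonizes with /i/ ([-back]) → [y]

[idʒylydyf]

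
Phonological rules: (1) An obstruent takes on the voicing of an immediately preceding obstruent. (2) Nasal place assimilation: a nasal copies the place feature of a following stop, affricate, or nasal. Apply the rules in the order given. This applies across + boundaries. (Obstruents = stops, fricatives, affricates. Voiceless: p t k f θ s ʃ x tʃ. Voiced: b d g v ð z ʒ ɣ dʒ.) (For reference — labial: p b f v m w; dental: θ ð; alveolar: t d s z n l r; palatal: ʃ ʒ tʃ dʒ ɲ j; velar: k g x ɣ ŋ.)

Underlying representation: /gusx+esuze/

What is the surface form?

Rule 1: no segment meets the rule's conditions; no change.
After rule 1: gusx+esuze
Rule 2: no segment meets the rule's conditions; no change.

[gusx+esuze]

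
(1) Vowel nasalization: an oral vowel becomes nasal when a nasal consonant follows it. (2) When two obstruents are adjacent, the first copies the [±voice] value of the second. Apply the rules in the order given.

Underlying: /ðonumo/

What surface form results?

[ðõnũmo]

Rule 1: /o/ before nasal /n/ → [õ]
Rule 1: /u/ before nasal /m/ → [ũ]
After rule 1: ðõnũmo
Rule 2: no segment meets the rule's conditions; no change.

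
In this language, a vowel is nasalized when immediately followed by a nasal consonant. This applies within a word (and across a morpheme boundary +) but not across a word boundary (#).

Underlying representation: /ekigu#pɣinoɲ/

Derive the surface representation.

/i/ before nasal /n/ → [ĩ]
/o/ before nasal /ɲ/ → [õ]

[ekigu#pɣĩnõɲ]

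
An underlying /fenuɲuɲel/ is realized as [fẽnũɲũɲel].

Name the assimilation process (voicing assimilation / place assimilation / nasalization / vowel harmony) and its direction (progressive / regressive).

/e/→[ẽ] /u/→[ũ] /u/→[ũ].
Each target copies a feature from the following segment, so the direction is regressive.

nasalization, regressive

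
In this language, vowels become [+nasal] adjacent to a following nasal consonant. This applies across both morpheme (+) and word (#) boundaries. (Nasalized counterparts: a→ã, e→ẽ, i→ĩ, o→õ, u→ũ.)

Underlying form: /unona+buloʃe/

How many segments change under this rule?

2

/u/ before nasal /n/ → [ũ]
/o/ before nasal /n/ → [õ]
2 segments change.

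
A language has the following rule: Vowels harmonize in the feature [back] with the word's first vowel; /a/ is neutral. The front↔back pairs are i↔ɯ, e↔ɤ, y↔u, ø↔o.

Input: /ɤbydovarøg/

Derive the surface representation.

[ɤbudovarog]

/y/ harmonizes with /ɤ/ ([+back]) → [u]
/ø/ harmonizes with /ɤ/ ([+back]) → [o]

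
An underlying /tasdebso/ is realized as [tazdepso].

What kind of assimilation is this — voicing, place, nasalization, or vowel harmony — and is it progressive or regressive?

/s/→[z] /b/→[p].
Each target copies a feature from the following segment, so the direction is regressive.

voicing assimilation, regressive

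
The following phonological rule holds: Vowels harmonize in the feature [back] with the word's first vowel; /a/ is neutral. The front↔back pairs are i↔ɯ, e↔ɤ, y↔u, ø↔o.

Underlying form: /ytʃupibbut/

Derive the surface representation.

/u/ harmonizes with /y/ ([-back]) → [y]
/u/ harmonizes with /y/ ([-back]) → [y]

[ytʃypibbyt]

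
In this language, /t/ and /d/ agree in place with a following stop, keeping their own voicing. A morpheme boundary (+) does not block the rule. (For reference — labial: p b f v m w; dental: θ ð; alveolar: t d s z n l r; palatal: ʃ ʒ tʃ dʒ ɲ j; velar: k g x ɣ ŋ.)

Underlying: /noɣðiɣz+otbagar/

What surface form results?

/t/ before /b/ (labial) → [p]

[noɣðiɣz+opbagar]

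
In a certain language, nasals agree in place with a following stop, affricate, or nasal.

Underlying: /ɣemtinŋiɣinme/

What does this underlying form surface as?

[ɣentiŋŋiɣimme]

/m/ before /t/ (alveolar) → [n]
/n/ before /ŋ/ (velar) → [ŋ]
/n/ before /m/ (labial) → [m]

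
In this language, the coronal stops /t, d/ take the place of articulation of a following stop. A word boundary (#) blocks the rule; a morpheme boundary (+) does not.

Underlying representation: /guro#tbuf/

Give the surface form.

[guro#pbuf]

/t/ before /b/ (labial) → [p]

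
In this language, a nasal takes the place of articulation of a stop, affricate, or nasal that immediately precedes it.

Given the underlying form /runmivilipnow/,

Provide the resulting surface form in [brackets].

/m/ after /n/ (alveolar) → [n]
/n/ after /p/ (labial) → [m]

[runnivilipmow]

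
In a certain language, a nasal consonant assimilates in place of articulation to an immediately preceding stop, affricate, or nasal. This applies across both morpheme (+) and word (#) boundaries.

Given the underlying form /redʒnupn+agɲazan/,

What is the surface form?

/n/ after /dʒ/ (palatal) → [ɲ]
/n/ after /p/ (labial) → [m]
/ɲ/ after /g/ (velar) → [ŋ]

[redʒɲupm+agŋazan]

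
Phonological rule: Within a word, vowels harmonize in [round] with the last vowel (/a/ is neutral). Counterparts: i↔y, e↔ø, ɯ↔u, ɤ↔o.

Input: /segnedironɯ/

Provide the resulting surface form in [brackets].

/o/ harmonizes with /ɯ/ ([-round]) → [ɤ]

[segnedirɤnɯ]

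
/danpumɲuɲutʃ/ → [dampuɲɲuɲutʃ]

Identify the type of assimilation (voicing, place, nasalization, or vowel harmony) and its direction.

place assimilation, regressive

/n/→[m] /m/→[ɲ].
Each target copies a feature from the following segment, so the direction is regressive.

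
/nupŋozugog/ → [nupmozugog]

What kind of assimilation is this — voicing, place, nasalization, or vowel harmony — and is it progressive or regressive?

place assimilation, progressive

/ŋ/→[m].
Each target copies a feature from the preceding segment, so the direction is progressive.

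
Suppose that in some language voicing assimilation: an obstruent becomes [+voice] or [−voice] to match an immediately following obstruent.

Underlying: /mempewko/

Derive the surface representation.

no segment meets the rule's conditions; no change.

[mempewko]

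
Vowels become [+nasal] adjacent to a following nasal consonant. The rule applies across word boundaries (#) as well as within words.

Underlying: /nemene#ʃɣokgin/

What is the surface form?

/e/ before nasal /m/ → [ẽ]
/e/ before nasal /n/ → [ẽ]
/i/ before nasal /n/ → [ĩ]

[nẽmẽne#ʃɣokgĩn]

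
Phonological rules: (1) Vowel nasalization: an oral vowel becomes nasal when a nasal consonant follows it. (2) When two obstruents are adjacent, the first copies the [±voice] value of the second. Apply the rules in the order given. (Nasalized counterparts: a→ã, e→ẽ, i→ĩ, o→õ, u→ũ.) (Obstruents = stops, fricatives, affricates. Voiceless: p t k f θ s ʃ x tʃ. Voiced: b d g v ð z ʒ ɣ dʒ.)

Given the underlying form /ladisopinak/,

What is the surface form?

Rule 1: /i/ before nasal /n/ → [ĩ]
After rule 1: ladisopĩnak
Rule 2: no segment meets the rule's conditions; no change.

[ladisopĩnak]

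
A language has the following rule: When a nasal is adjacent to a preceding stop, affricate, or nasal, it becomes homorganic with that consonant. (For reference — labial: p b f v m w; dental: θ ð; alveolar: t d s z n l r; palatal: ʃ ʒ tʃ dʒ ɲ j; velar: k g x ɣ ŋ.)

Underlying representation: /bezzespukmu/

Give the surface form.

[bezzespukŋu]

/m/ after /k/ (velar) → [ŋ]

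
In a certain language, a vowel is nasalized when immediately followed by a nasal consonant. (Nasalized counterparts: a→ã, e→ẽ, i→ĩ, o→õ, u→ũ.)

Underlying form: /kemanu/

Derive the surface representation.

[kẽmãnu]

/e/ before nasal /m/ → [ẽ]
/a/ before nasal /n/ → [ã]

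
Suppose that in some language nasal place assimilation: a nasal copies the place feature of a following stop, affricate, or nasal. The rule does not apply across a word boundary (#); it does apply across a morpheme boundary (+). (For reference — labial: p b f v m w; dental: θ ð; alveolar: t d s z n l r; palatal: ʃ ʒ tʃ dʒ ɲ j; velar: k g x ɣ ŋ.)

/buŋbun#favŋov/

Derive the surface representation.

/ŋ/ before /b/ (labial) → [m]

[bumbun#favŋov]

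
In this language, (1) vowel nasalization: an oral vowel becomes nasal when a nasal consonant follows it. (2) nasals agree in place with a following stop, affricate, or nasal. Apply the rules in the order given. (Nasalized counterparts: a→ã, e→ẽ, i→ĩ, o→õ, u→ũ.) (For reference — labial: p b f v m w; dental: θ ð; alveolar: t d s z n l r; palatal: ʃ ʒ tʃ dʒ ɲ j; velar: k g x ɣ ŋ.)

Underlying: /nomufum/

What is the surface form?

[nõmufũm]

Rule 1: /o/ before nasal /m/ → [õ]
Rule 1: /u/ before nasal /m/ → [ũ]
After rule 1: nõmufũm
Rule 2: no segment meets the rule's conditions; no change.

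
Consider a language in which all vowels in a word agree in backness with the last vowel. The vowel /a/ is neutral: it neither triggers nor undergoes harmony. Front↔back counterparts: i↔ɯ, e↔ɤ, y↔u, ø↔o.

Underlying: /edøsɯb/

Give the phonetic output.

/e/ harmonizes with /ɯ/ ([+back]) → [ɤ]
/ø/ harmonizes with /ɯ/ ([+back]) → [o]

[ɤdosɯb]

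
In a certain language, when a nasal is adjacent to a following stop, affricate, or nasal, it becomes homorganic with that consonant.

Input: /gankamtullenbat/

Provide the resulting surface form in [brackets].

/n/ before /k/ (velar) → [ŋ]
/m/ before /t/ (alveolar) → [n]
/n/ before /b/ (labial) → [m]

[gaŋkantullembat]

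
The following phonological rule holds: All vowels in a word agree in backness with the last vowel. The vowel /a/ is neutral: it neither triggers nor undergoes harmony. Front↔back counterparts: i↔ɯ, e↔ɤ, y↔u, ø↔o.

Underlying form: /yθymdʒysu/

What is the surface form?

/y/ harmonizes with /u/ ([+back]) → [u]
/y/ harmonizes with /u/ ([+back]) → [u]
/y/ harmonizes with /u/ ([+back]) → [u]

[uθumdʒusu]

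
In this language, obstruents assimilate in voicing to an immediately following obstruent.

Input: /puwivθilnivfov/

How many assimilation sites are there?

2

/v/ before /θ/ (voiceless) → [f]
/v/ before /f/ (voiceless) → [f]
2 segments change.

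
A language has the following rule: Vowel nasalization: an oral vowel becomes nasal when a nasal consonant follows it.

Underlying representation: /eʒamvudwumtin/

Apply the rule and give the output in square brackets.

/a/ before nasal /m/ → [ã]
/u/ before nasal /m/ → [ũ]
/i/ before nasal /n/ → [ĩ]

[eʒãmvudwũmtĩn]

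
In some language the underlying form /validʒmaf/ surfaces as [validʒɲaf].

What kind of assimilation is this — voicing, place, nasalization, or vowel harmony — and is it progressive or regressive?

/m/→[ɲ].
Each target copies a feature from the preceding segment, so the direction is progressive.

place assimilation, progressive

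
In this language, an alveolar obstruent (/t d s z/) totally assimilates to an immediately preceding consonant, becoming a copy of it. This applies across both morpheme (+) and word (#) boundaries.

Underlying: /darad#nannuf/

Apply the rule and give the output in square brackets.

no segment meets the rule's conditions; no change.

[darad#nannuf]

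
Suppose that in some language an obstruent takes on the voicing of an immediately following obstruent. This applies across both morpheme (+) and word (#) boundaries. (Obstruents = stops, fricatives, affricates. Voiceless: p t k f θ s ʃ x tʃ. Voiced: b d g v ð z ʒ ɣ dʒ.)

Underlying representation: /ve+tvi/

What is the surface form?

/t/ before /v/ (voiced) → [d]

[ve+dvi]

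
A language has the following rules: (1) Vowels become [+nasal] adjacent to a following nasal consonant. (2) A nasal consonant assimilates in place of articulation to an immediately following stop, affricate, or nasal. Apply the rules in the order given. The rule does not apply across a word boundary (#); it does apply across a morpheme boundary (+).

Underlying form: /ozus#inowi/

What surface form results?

[ozus#ĩnowi]

Rule 1: /i/ before nasal /n/ → [ĩ]
After rule 1: ozus#ĩnowi
Rule 2: no segment meets the rule's conditions; no change.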